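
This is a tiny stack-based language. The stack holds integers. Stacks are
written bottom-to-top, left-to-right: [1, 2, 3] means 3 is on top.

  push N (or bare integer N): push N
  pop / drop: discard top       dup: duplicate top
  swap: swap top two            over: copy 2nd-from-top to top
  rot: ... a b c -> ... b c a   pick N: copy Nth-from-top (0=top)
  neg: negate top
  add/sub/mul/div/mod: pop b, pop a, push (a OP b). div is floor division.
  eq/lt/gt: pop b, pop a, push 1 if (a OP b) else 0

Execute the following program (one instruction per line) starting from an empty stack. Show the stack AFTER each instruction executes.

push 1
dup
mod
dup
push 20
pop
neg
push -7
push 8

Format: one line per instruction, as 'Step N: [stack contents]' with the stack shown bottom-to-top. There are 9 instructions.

Step 1: [1]
Step 2: [1, 1]
Step 3: [0]
Step 4: [0, 0]
Step 5: [0, 0, 20]
Step 6: [0, 0]
Step 7: [0, 0]
Step 8: [0, 0, -7]
Step 9: [0, 0, -7, 8]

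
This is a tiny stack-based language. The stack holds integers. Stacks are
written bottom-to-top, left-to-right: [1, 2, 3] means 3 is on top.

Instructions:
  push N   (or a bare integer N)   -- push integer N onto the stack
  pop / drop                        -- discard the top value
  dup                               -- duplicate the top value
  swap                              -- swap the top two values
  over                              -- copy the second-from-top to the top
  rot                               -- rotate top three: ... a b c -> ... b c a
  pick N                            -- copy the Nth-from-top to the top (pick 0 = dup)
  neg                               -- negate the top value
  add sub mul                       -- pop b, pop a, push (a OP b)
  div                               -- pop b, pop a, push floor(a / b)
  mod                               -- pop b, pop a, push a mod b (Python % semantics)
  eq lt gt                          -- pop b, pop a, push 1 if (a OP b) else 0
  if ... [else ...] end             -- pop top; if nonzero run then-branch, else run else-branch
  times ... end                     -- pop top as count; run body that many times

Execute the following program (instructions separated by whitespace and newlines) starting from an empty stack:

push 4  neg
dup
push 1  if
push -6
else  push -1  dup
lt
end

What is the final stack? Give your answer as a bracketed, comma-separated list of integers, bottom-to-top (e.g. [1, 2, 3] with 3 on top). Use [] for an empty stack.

After 'push 4': [4]
After 'neg': [-4]
After 'dup': [-4, -4]
After 'push 1': [-4, -4, 1]
After 'if': [-4, -4]
After 'push -6': [-4, -4, -6]

Answer: [-4, -4, -6]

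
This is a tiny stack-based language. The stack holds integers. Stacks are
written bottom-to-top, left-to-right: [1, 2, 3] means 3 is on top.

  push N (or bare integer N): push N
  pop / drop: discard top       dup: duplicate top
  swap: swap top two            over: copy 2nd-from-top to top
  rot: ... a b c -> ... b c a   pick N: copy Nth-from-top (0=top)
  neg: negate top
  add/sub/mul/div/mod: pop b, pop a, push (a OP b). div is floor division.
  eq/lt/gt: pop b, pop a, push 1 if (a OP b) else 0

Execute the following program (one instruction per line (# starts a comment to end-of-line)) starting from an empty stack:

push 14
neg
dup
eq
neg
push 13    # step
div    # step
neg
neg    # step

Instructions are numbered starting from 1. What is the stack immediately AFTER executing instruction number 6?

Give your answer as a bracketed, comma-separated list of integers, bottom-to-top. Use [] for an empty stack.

Step 1 ('push 14'): [14]
Step 2 ('neg'): [-14]
Step 3 ('dup'): [-14, -14]
Step 4 ('eq'): [1]
Step 5 ('neg'): [-1]
Step 6 ('push 13'): [-1, 13]

Answer: [-1, 13]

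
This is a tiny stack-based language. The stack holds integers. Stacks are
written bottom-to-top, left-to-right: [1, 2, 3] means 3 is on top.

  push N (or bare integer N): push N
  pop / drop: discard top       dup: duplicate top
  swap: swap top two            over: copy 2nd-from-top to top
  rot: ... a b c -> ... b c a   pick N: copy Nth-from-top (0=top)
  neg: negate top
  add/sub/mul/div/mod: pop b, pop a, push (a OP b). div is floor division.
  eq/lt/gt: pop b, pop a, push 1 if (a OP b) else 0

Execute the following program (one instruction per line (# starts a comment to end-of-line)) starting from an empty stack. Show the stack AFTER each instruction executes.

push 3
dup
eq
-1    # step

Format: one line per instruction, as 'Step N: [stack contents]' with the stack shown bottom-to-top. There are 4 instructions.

Step 1: [3]
Step 2: [3, 3]
Step 3: [1]
Step 4: [1, -1]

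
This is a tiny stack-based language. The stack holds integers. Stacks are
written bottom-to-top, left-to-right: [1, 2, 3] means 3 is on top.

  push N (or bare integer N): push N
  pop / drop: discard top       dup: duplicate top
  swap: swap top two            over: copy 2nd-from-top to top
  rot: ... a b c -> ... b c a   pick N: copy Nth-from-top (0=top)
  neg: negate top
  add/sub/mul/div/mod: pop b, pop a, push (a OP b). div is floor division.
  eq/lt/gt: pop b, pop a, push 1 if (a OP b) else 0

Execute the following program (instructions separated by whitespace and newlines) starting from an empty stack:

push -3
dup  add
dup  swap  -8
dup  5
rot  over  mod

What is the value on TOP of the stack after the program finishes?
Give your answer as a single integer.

After 'push -3': [-3]
After 'dup': [-3, -3]
After 'add': [-6]
After 'dup': [-6, -6]
After 'swap': [-6, -6]
After 'push -8': [-6, -6, -8]
After 'dup': [-6, -6, -8, -8]
After 'push 5': [-6, -6, -8, -8, 5]
After 'rot': [-6, -6, -8, 5, -8]
After 'over': [-6, -6, -8, 5, -8, 5]
After 'mod': [-6, -6, -8, 5, 2]

Answer: 2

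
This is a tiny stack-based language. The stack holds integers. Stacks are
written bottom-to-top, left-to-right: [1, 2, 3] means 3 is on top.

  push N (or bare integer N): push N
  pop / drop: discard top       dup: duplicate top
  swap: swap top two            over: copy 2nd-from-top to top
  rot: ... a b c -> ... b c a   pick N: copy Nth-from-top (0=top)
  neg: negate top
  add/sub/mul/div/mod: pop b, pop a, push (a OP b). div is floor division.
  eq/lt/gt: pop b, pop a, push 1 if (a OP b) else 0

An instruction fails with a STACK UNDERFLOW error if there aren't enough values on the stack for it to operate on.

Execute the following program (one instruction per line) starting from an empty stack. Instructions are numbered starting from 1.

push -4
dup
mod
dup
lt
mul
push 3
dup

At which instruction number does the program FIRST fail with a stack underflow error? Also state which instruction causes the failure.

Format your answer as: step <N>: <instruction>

Step 1 ('push -4'): stack = [-4], depth = 1
Step 2 ('dup'): stack = [-4, -4], depth = 2
Step 3 ('mod'): stack = [0], depth = 1
Step 4 ('dup'): stack = [0, 0], depth = 2
Step 5 ('lt'): stack = [0], depth = 1
Step 6 ('mul'): needs 2 value(s) but depth is 1 — STACK UNDERFLOW

Answer: step 6: mul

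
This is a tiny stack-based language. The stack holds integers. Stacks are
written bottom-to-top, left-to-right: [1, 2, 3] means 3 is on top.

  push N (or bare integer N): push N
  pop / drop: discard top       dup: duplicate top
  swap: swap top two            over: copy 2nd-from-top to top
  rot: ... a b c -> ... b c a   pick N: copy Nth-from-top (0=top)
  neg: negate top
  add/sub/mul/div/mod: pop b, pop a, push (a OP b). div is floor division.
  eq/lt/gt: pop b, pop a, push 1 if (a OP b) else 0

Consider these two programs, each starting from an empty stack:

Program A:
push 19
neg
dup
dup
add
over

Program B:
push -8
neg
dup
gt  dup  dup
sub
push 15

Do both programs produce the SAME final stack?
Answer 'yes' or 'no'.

Answer: no

Derivation:
Program A trace:
  After 'push 19': [19]
  After 'neg': [-19]
  After 'dup': [-19, -19]
  After 'dup': [-19, -19, -19]
  After 'add': [-19, -38]
  After 'over': [-19, -38, -19]
Program A final stack: [-19, -38, -19]

Program B trace:
  After 'push -8': [-8]
  After 'neg': [8]
  After 'dup': [8, 8]
  After 'gt': [0]
  After 'dup': [0, 0]
  After 'dup': [0, 0, 0]
  After 'sub': [0, 0]
  After 'push 15': [0, 0, 15]
Program B final stack: [0, 0, 15]
Same: no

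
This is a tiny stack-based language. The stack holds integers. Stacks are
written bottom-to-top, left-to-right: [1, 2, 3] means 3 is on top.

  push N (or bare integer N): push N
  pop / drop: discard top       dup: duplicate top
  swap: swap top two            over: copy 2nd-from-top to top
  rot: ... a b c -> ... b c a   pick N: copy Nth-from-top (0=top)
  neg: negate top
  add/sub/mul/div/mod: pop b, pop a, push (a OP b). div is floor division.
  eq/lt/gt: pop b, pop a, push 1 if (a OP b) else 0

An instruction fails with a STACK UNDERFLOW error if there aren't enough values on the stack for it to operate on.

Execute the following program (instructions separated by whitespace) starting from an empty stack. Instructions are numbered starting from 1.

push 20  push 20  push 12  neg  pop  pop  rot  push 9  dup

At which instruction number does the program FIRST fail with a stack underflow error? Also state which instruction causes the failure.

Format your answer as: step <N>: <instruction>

Step 1 ('push 20'): stack = [20], depth = 1
Step 2 ('push 20'): stack = [20, 20], depth = 2
Step 3 ('push 12'): stack = [20, 20, 12], depth = 3
Step 4 ('neg'): stack = [20, 20, -12], depth = 3
Step 5 ('pop'): stack = [20, 20], depth = 2
Step 6 ('pop'): stack = [20], depth = 1
Step 7 ('rot'): needs 3 value(s) but depth is 1 — STACK UNDERFLOW

Answer: step 7: rot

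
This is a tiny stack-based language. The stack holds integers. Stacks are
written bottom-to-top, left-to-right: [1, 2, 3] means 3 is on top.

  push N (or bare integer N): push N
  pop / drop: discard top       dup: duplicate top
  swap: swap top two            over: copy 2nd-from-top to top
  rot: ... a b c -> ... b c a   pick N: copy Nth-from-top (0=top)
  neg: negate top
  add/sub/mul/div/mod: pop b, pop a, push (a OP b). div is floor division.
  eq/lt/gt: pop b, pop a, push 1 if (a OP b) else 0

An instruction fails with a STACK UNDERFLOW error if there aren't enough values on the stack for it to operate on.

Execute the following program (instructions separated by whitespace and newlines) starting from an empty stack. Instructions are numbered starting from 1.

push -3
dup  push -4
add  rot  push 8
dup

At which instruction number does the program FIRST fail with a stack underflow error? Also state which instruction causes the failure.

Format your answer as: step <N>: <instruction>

Step 1 ('push -3'): stack = [-3], depth = 1
Step 2 ('dup'): stack = [-3, -3], depth = 2
Step 3 ('push -4'): stack = [-3, -3, -4], depth = 3
Step 4 ('add'): stack = [-3, -7], depth = 2
Step 5 ('rot'): needs 3 value(s) but depth is 2 — STACK UNDERFLOW

Answer: step 5: rot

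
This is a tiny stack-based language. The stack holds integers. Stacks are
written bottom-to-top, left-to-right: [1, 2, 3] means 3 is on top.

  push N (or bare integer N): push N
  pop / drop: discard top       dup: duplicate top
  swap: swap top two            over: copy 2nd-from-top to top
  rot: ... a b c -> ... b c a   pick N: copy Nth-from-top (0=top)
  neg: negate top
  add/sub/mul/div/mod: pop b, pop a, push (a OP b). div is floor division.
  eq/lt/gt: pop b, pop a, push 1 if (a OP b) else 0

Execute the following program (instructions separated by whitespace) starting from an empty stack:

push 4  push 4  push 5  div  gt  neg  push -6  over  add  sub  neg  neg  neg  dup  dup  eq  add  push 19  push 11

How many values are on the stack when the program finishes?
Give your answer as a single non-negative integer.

Answer: 3

Derivation:
After 'push 4': stack = [4] (depth 1)
After 'push 4': stack = [4, 4] (depth 2)
After 'push 5': stack = [4, 4, 5] (depth 3)
After 'div': stack = [4, 0] (depth 2)
After 'gt': stack = [1] (depth 1)
After 'neg': stack = [-1] (depth 1)
After 'push -6': stack = [-1, -6] (depth 2)
After 'over': stack = [-1, -6, -1] (depth 3)
After 'add': stack = [-1, -7] (depth 2)
After 'sub': stack = [6] (depth 1)
After 'neg': stack = [-6] (depth 1)
After 'neg': stack = [6] (depth 1)
After 'neg': stack = [-6] (depth 1)
After 'dup': stack = [-6, -6] (depth 2)
After 'dup': stack = [-6, -6, -6] (depth 3)
After 'eq': stack = [-6, 1] (depth 2)
After 'add': stack = [-5] (depth 1)
After 'push 19': stack = [-5, 19] (depth 2)
After 'push 11': stack = [-5, 19, 11] (depth 3)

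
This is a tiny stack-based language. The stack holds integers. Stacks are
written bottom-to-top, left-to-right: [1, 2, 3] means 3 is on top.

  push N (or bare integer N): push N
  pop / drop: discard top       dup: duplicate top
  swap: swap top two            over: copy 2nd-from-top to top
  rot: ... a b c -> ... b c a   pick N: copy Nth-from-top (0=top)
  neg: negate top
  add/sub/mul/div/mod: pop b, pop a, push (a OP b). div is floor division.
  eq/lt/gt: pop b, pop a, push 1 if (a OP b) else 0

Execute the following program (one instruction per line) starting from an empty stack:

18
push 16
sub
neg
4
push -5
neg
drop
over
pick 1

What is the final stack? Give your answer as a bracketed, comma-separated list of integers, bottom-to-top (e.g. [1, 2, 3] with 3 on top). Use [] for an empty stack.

After 'push 18': [18]
After 'push 16': [18, 16]
After 'sub': [2]
After 'neg': [-2]
After 'push 4': [-2, 4]
After 'push -5': [-2, 4, -5]
After 'neg': [-2, 4, 5]
After 'drop': [-2, 4]
After 'over': [-2, 4, -2]
After 'pick 1': [-2, 4, -2, 4]

Answer: [-2, 4, -2, 4]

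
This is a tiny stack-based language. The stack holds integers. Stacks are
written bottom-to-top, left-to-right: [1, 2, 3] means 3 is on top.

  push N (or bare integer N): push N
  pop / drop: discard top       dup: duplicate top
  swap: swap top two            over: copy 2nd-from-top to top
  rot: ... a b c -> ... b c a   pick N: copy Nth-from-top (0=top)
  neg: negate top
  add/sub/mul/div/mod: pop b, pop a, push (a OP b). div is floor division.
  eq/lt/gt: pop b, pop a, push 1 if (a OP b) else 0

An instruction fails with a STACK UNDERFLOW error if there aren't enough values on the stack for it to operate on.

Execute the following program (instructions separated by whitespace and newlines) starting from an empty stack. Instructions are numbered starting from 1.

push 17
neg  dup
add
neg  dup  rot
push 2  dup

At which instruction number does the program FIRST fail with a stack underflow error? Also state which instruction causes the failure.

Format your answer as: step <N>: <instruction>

Answer: step 7: rot

Derivation:
Step 1 ('push 17'): stack = [17], depth = 1
Step 2 ('neg'): stack = [-17], depth = 1
Step 3 ('dup'): stack = [-17, -17], depth = 2
Step 4 ('add'): stack = [-34], depth = 1
Step 5 ('neg'): stack = [34], depth = 1
Step 6 ('dup'): stack = [34, 34], depth = 2
Step 7 ('rot'): needs 3 value(s) but depth is 2 — STACK UNDERFLOW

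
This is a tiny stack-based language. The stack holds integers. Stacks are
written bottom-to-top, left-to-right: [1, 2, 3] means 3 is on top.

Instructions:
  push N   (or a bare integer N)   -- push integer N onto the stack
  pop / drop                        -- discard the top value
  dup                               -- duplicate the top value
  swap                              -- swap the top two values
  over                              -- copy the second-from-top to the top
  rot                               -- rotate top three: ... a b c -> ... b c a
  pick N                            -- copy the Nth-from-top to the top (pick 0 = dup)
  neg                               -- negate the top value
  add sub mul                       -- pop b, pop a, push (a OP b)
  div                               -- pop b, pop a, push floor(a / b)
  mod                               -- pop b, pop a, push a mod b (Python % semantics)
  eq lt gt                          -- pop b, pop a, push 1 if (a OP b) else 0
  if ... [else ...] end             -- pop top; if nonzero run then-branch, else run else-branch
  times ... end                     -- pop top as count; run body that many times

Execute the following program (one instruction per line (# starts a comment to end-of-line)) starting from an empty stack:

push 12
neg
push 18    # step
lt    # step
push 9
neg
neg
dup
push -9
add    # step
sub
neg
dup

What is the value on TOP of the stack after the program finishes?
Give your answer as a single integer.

After 'push 12': [12]
After 'neg': [-12]
After 'push 18': [-12, 18]
After 'lt': [1]
After 'push 9': [1, 9]
After 'neg': [1, -9]
After 'neg': [1, 9]
After 'dup': [1, 9, 9]
After 'push -9': [1, 9, 9, -9]
After 'add': [1, 9, 0]
After 'sub': [1, 9]
After 'neg': [1, -9]
After 'dup': [1, -9, -9]

Answer: -9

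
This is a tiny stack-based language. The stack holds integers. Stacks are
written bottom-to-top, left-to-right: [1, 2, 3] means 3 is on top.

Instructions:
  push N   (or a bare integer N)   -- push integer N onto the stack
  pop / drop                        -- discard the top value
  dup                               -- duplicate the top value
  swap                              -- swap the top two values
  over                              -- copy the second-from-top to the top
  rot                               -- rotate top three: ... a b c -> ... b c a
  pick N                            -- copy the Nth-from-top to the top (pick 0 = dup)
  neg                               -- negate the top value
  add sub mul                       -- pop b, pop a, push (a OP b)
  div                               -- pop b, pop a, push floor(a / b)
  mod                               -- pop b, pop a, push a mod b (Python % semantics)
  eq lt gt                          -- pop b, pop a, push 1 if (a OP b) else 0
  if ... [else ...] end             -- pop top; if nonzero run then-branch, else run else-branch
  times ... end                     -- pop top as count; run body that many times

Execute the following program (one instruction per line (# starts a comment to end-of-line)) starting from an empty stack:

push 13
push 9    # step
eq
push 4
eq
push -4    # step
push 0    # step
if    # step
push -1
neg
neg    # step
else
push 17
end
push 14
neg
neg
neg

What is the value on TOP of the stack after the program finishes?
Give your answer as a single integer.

After 'push 13': [13]
After 'push 9': [13, 9]
After 'eq': [0]
After 'push 4': [0, 4]
After 'eq': [0]
After 'push -4': [0, -4]
After 'push 0': [0, -4, 0]
After 'if': [0, -4]
After 'push 17': [0, -4, 17]
After 'push 14': [0, -4, 17, 14]
After 'neg': [0, -4, 17, -14]
After 'neg': [0, -4, 17, 14]
After 'neg': [0, -4, 17, -14]

Answer: -14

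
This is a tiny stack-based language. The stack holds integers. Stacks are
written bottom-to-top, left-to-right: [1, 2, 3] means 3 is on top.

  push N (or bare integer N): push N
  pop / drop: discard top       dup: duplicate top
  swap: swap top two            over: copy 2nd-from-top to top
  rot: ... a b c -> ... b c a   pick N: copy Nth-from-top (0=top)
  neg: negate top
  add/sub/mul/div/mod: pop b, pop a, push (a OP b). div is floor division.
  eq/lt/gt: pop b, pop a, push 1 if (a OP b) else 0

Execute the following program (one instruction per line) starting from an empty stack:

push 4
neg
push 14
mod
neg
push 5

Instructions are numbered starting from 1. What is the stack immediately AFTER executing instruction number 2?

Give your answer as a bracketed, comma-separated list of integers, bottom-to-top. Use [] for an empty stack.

Answer: [-4]

Derivation:
Step 1 ('push 4'): [4]
Step 2 ('neg'): [-4]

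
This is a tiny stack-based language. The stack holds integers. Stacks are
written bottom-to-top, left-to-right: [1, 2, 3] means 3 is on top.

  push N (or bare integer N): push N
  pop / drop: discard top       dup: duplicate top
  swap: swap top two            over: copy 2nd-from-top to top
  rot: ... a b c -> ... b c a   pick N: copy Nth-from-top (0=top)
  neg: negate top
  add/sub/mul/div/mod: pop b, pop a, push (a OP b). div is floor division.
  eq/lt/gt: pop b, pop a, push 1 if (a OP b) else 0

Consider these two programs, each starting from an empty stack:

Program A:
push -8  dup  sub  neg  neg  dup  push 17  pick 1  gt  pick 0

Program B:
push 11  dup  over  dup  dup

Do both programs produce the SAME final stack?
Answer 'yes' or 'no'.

Program A trace:
  After 'push -8': [-8]
  After 'dup': [-8, -8]
  After 'sub': [0]
  After 'neg': [0]
  After 'neg': [0]
  After 'dup': [0, 0]
  After 'push 17': [0, 0, 17]
  After 'pick 1': [0, 0, 17, 0]
  After 'gt': [0, 0, 1]
  After 'pick 0': [0, 0, 1, 1]
Program A final stack: [0, 0, 1, 1]

Program B trace:
  After 'push 11': [11]
  After 'dup': [11, 11]
  After 'over': [11, 11, 11]
  After 'dup': [11, 11, 11, 11]
  After 'dup': [11, 11, 11, 11, 11]
Program B final stack: [11, 11, 11, 11, 11]
Same: no

Answer: no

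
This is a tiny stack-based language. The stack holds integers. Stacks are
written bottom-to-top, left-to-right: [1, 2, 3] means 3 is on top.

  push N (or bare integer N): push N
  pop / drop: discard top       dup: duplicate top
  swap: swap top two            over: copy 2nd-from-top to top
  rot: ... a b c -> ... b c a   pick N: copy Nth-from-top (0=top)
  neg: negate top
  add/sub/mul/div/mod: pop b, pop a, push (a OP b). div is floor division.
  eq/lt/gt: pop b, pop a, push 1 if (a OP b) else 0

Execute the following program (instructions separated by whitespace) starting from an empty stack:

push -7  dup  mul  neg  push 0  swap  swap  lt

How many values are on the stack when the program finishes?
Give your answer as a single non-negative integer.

After 'push -7': stack = [-7] (depth 1)
After 'dup': stack = [-7, -7] (depth 2)
After 'mul': stack = [49] (depth 1)
After 'neg': stack = [-49] (depth 1)
After 'push 0': stack = [-49, 0] (depth 2)
After 'swap': stack = [0, -49] (depth 2)
After 'swap': stack = [-49, 0] (depth 2)
After 'lt': stack = [1] (depth 1)

Answer: 1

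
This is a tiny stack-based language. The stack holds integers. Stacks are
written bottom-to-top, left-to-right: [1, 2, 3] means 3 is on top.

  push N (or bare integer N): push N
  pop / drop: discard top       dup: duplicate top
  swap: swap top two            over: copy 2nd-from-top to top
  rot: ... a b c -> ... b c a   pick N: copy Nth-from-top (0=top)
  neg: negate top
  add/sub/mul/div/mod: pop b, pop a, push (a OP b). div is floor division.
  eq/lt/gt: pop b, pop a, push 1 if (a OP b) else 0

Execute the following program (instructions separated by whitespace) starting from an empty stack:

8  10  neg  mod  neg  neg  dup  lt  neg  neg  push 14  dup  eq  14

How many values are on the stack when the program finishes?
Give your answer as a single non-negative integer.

Answer: 3

Derivation:
After 'push 8': stack = [8] (depth 1)
After 'push 10': stack = [8, 10] (depth 2)
After 'neg': stack = [8, -10] (depth 2)
After 'mod': stack = [-2] (depth 1)
After 'neg': stack = [2] (depth 1)
After 'neg': stack = [-2] (depth 1)
After 'dup': stack = [-2, -2] (depth 2)
After 'lt': stack = [0] (depth 1)
After 'neg': stack = [0] (depth 1)
After 'neg': stack = [0] (depth 1)
After 'push 14': stack = [0, 14] (depth 2)
After 'dup': stack = [0, 14, 14] (depth 3)
After 'eq': stack = [0, 1] (depth 2)
After 'push 14': stack = [0, 1, 14] (depth 3)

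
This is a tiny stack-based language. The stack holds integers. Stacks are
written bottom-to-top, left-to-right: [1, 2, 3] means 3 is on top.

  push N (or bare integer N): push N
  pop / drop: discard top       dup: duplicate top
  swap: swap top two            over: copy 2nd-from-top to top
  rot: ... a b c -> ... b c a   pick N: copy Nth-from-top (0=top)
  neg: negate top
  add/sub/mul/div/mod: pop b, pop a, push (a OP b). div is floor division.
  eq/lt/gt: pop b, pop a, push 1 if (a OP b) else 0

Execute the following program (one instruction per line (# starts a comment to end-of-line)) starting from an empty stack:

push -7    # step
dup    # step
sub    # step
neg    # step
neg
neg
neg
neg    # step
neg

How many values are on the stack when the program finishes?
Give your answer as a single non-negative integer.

Answer: 1

Derivation:
After 'push -7': stack = [-7] (depth 1)
After 'dup': stack = [-7, -7] (depth 2)
After 'sub': stack = [0] (depth 1)
After 'neg': stack = [0] (depth 1)
After 'neg': stack = [0] (depth 1)
After 'neg': stack = [0] (depth 1)
After 'neg': stack = [0] (depth 1)
After 'neg': stack = [0] (depth 1)
After 'neg': stack = [0] (depth 1)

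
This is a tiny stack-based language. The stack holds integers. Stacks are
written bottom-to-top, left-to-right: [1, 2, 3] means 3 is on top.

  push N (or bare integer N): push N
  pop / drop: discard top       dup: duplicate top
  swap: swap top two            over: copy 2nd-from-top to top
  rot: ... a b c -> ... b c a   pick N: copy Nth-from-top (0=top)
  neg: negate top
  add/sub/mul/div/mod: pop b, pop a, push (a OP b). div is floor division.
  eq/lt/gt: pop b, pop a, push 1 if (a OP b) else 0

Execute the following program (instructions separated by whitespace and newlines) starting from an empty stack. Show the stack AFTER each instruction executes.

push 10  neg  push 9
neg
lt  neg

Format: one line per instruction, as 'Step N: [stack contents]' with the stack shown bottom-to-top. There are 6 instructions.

Step 1: [10]
Step 2: [-10]
Step 3: [-10, 9]
Step 4: [-10, -9]
Step 5: [1]
Step 6: [-1]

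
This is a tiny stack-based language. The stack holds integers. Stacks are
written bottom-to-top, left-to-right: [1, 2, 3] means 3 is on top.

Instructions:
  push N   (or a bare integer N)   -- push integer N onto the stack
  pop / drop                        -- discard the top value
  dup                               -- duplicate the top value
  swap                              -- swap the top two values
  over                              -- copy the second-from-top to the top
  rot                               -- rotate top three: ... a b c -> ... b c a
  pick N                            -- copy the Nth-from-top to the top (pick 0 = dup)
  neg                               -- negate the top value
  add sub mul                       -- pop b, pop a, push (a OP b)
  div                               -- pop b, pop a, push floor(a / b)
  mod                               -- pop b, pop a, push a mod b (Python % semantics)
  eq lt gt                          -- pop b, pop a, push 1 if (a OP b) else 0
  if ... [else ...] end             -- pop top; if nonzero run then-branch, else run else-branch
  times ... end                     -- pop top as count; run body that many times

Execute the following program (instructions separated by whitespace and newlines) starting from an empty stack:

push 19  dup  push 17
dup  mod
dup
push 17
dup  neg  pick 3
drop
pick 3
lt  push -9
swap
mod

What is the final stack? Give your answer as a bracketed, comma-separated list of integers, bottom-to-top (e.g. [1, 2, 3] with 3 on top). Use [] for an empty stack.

After 'push 19': [19]
After 'dup': [19, 19]
After 'push 17': [19, 19, 17]
After 'dup': [19, 19, 17, 17]
After 'mod': [19, 19, 0]
After 'dup': [19, 19, 0, 0]
After 'push 17': [19, 19, 0, 0, 17]
After 'dup': [19, 19, 0, 0, 17, 17]
After 'neg': [19, 19, 0, 0, 17, -17]
After 'pick 3': [19, 19, 0, 0, 17, -17, 0]
After 'drop': [19, 19, 0, 0, 17, -17]
After 'pick 3': [19, 19, 0, 0, 17, -17, 0]
After 'lt': [19, 19, 0, 0, 17, 1]
After 'push -9': [19, 19, 0, 0, 17, 1, -9]
After 'swap': [19, 19, 0, 0, 17, -9, 1]
After 'mod': [19, 19, 0, 0, 17, 0]

Answer: [19, 19, 0, 0, 17, 0]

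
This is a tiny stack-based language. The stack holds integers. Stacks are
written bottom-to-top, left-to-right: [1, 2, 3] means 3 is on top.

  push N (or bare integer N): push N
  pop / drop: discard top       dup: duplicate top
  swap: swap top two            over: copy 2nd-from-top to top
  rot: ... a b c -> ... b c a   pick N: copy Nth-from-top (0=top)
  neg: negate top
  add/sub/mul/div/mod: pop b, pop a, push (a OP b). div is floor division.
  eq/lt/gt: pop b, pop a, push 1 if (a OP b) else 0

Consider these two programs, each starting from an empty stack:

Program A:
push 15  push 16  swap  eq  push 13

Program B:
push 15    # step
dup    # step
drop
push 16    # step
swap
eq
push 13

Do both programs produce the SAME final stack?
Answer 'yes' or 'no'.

Program A trace:
  After 'push 15': [15]
  After 'push 16': [15, 16]
  After 'swap': [16, 15]
  After 'eq': [0]
  After 'push 13': [0, 13]
Program A final stack: [0, 13]

Program B trace:
  After 'push 15': [15]
  After 'dup': [15, 15]
  After 'drop': [15]
  After 'push 16': [15, 16]
  After 'swap': [16, 15]
  After 'eq': [0]
  After 'push 13': [0, 13]
Program B final stack: [0, 13]
Same: yes

Answer: yes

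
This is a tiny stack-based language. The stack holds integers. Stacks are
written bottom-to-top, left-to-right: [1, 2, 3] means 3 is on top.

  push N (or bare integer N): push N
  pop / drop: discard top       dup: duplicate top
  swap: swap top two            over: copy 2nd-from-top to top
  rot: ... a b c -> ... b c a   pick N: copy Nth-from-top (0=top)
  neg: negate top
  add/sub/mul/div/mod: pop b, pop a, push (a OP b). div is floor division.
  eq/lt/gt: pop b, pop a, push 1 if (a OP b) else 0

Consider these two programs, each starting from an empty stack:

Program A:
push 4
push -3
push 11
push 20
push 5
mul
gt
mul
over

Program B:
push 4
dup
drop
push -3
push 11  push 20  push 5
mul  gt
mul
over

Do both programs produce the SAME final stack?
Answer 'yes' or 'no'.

Answer: yes

Derivation:
Program A trace:
  After 'push 4': [4]
  After 'push -3': [4, -3]
  After 'push 11': [4, -3, 11]
  After 'push 20': [4, -3, 11, 20]
  After 'push 5': [4, -3, 11, 20, 5]
  After 'mul': [4, -3, 11, 100]
  After 'gt': [4, -3, 0]
  After 'mul': [4, 0]
  After 'over': [4, 0, 4]
Program A final stack: [4, 0, 4]

Program B trace:
  After 'push 4': [4]
  After 'dup': [4, 4]
  After 'drop': [4]
  After 'push -3': [4, -3]
  After 'push 11': [4, -3, 11]
  After 'push 20': [4, -3, 11, 20]
  After 'push 5': [4, -3, 11, 20, 5]
  After 'mul': [4, -3, 11, 100]
  After 'gt': [4, -3, 0]
  After 'mul': [4, 0]
  After 'over': [4, 0, 4]
Program B final stack: [4, 0, 4]
Same: yes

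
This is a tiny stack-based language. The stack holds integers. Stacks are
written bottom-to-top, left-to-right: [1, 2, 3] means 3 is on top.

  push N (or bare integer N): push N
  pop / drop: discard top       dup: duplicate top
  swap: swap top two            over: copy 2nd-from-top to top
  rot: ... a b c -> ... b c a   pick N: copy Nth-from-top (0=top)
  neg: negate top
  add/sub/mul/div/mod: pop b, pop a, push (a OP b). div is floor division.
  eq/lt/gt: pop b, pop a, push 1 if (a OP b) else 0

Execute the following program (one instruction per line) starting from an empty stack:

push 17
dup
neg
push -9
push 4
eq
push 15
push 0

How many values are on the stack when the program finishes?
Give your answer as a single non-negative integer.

Answer: 5

Derivation:
After 'push 17': stack = [17] (depth 1)
After 'dup': stack = [17, 17] (depth 2)
After 'neg': stack = [17, -17] (depth 2)
After 'push -9': stack = [17, -17, -9] (depth 3)
After 'push 4': stack = [17, -17, -9, 4] (depth 4)
After 'eq': stack = [17, -17, 0] (depth 3)
After 'push 15': stack = [17, -17, 0, 15] (depth 4)
After 'push 0': stack = [17, -17, 0, 15, 0] (depth 5)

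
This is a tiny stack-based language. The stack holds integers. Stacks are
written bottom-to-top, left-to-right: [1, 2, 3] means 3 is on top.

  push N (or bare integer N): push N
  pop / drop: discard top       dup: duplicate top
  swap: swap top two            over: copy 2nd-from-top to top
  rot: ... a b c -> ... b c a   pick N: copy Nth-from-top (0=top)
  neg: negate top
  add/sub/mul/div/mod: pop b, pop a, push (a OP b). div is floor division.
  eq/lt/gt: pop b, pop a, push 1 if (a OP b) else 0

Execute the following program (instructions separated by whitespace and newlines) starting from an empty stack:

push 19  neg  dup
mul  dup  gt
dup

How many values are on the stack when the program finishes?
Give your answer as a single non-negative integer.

Answer: 2

Derivation:
After 'push 19': stack = [19] (depth 1)
After 'neg': stack = [-19] (depth 1)
After 'dup': stack = [-19, -19] (depth 2)
After 'mul': stack = [361] (depth 1)
After 'dup': stack = [361, 361] (depth 2)
After 'gt': stack = [0] (depth 1)
After 'dup': stack = [0, 0] (depth 2)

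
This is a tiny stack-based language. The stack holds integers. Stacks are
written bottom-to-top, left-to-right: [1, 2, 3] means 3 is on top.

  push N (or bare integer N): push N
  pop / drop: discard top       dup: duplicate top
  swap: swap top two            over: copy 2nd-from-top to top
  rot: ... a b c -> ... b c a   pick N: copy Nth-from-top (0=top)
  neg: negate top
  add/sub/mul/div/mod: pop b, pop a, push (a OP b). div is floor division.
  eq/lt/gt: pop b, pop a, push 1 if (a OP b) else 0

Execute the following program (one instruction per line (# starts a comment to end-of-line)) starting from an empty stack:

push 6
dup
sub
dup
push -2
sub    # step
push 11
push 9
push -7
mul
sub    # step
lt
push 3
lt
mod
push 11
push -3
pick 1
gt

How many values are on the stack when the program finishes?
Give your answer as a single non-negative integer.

Answer: 3

Derivation:
After 'push 6': stack = [6] (depth 1)
After 'dup': stack = [6, 6] (depth 2)
After 'sub': stack = [0] (depth 1)
After 'dup': stack = [0, 0] (depth 2)
After 'push -2': stack = [0, 0, -2] (depth 3)
After 'sub': stack = [0, 2] (depth 2)
After 'push 11': stack = [0, 2, 11] (depth 3)
After 'push 9': stack = [0, 2, 11, 9] (depth 4)
After 'push -7': stack = [0, 2, 11, 9, -7] (depth 5)
After 'mul': stack = [0, 2, 11, -63] (depth 4)
After 'sub': stack = [0, 2, 74] (depth 3)
After 'lt': stack = [0, 1] (depth 2)
After 'push 3': stack = [0, 1, 3] (depth 3)
After 'lt': stack = [0, 1] (depth 2)
After 'mod': stack = [0] (depth 1)
After 'push 11': stack = [0, 11] (depth 2)
After 'push -3': stack = [0, 11, -3] (depth 3)
After 'pick 1': stack = [0, 11, -3, 11] (depth 4)
After 'gt': stack = [0, 11, 0] (depth 3)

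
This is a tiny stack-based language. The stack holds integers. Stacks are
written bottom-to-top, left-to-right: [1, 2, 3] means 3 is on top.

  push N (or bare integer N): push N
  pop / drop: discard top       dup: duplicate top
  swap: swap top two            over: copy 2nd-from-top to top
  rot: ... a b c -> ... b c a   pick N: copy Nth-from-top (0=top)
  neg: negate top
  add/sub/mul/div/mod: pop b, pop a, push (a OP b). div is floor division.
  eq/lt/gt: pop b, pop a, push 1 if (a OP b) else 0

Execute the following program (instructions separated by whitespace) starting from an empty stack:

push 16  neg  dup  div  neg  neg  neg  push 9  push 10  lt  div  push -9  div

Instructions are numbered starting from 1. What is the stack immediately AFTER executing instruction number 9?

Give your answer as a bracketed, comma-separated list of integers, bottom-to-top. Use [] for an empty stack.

Step 1 ('push 16'): [16]
Step 2 ('neg'): [-16]
Step 3 ('dup'): [-16, -16]
Step 4 ('div'): [1]
Step 5 ('neg'): [-1]
Step 6 ('neg'): [1]
Step 7 ('neg'): [-1]
Step 8 ('push 9'): [-1, 9]
Step 9 ('push 10'): [-1, 9, 10]

Answer: [-1, 9, 10]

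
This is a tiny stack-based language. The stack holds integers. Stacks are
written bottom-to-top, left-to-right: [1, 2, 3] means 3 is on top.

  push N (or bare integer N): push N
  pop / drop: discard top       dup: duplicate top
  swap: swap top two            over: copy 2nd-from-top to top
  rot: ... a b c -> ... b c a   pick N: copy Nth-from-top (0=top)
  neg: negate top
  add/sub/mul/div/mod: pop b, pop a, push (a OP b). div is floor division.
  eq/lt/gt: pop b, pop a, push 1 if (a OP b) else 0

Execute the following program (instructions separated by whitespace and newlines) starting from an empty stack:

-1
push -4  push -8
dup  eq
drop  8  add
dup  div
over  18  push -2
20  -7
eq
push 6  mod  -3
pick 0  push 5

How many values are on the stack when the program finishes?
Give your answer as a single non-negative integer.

After 'push -1': stack = [-1] (depth 1)
After 'push -4': stack = [-1, -4] (depth 2)
After 'push -8': stack = [-1, -4, -8] (depth 3)
After 'dup': stack = [-1, -4, -8, -8] (depth 4)
After 'eq': stack = [-1, -4, 1] (depth 3)
After 'drop': stack = [-1, -4] (depth 2)
After 'push 8': stack = [-1, -4, 8] (depth 3)
After 'add': stack = [-1, 4] (depth 2)
After 'dup': stack = [-1, 4, 4] (depth 3)
After 'div': stack = [-1, 1] (depth 2)
  ...
After 'push 18': stack = [-1, 1, -1, 18] (depth 4)
After 'push -2': stack = [-1, 1, -1, 18, -2] (depth 5)
After 'push 20': stack = [-1, 1, -1, 18, -2, 20] (depth 6)
After 'push -7': stack = [-1, 1, -1, 18, -2, 20, -7] (depth 7)
After 'eq': stack = [-1, 1, -1, 18, -2, 0] (depth 6)
After 'push 6': stack = [-1, 1, -1, 18, -2, 0, 6] (depth 7)
After 'mod': stack = [-1, 1, -1, 18, -2, 0] (depth 6)
After 'push -3': stack = [-1, 1, -1, 18, -2, 0, -3] (depth 7)
After 'pick 0': stack = [-1, 1, -1, 18, -2, 0, -3, -3] (depth 8)
After 'push 5': stack = [-1, 1, -1, 18, -2, 0, -3, -3, 5] (depth 9)

Answer: 9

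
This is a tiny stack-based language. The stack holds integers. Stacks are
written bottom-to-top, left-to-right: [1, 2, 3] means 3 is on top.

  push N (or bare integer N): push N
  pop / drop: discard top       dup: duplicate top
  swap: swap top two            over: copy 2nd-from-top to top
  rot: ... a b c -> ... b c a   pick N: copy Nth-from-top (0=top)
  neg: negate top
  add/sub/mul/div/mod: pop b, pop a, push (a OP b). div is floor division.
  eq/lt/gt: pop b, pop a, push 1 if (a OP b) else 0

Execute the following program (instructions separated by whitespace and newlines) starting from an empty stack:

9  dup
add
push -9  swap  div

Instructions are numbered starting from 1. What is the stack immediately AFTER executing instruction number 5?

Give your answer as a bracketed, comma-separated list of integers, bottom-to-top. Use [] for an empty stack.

Step 1 ('9'): [9]
Step 2 ('dup'): [9, 9]
Step 3 ('add'): [18]
Step 4 ('push -9'): [18, -9]
Step 5 ('swap'): [-9, 18]

Answer: [-9, 18]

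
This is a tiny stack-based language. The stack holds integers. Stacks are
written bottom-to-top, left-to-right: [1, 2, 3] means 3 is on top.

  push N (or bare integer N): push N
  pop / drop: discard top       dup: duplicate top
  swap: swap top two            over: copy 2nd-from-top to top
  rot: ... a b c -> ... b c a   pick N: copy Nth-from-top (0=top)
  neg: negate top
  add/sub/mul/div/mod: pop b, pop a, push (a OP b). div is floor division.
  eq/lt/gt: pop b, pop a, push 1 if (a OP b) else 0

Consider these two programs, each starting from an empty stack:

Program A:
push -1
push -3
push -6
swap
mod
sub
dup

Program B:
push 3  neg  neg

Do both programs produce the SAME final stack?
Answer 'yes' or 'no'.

Answer: no

Derivation:
Program A trace:
  After 'push -1': [-1]
  After 'push -3': [-1, -3]
  After 'push -6': [-1, -3, -6]
  After 'swap': [-1, -6, -3]
  After 'mod': [-1, 0]
  After 'sub': [-1]
  After 'dup': [-1, -1]
Program A final stack: [-1, -1]

Program B trace:
  After 'push 3': [3]
  After 'neg': [-3]
  After 'neg': [3]
Program B final stack: [3]
Same: no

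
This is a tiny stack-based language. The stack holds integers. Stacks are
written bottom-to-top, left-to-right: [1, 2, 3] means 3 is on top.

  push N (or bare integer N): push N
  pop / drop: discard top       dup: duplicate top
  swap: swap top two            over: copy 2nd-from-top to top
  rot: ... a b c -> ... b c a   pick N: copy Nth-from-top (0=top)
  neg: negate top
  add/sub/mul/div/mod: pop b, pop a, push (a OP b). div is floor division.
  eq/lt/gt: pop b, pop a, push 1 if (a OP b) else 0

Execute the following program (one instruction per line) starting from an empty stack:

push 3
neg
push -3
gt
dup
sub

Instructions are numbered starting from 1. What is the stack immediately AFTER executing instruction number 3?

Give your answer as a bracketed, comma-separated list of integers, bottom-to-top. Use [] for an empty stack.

Answer: [-3, -3]

Derivation:
Step 1 ('push 3'): [3]
Step 2 ('neg'): [-3]
Step 3 ('push -3'): [-3, -3]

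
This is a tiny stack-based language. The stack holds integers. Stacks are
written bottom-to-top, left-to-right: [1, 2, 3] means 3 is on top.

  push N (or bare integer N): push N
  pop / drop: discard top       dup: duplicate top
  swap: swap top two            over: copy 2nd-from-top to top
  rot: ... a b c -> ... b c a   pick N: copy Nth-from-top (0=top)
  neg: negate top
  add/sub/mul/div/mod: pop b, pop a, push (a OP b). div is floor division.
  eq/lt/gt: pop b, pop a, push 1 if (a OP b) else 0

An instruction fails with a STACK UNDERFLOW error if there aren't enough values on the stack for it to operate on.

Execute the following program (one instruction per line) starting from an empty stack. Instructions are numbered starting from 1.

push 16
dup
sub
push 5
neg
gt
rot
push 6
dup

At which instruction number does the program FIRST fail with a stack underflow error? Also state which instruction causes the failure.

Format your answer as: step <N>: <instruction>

Step 1 ('push 16'): stack = [16], depth = 1
Step 2 ('dup'): stack = [16, 16], depth = 2
Step 3 ('sub'): stack = [0], depth = 1
Step 4 ('push 5'): stack = [0, 5], depth = 2
Step 5 ('neg'): stack = [0, -5], depth = 2
Step 6 ('gt'): stack = [1], depth = 1
Step 7 ('rot'): needs 3 value(s) but depth is 1 — STACK UNDERFLOW

Answer: step 7: rot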